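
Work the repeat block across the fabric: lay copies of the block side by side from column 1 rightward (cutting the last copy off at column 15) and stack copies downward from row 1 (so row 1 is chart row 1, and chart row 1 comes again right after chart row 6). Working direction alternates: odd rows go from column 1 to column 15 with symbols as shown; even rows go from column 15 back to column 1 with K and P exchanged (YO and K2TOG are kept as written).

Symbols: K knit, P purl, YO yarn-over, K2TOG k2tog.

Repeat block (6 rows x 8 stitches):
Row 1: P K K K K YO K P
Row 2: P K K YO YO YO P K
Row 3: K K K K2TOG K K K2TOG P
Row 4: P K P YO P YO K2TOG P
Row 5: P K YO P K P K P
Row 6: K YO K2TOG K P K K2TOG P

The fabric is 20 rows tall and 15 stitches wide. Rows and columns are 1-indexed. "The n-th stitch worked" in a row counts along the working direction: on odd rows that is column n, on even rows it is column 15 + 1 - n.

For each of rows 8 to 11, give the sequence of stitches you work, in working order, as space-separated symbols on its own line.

Row 8: chart row 2, WS - tiled (columns 1-15): P K K YO YO YO P K P K K YO YO YO P; work from column 15 back to 1 with K<->P swapped.
Row 9: chart row 3, RS - tile across columns 1-15 and work as-is.
Row 10: chart row 4, WS - tiled (columns 1-15): P K P YO P YO K2TOG P P K P YO P YO K2TOG; work from column 15 back to 1 with K<->P swapped.
Row 11: chart row 5, RS - tile across columns 1-15 and work as-is.

Result:
K YO YO YO P P K P K YO YO YO P P K
K K K K2TOG K K K2TOG P K K K K2TOG K K K2TOG
K2TOG YO K YO K P K K K2TOG YO K YO K P K
P K YO P K P K P P K YO P K P K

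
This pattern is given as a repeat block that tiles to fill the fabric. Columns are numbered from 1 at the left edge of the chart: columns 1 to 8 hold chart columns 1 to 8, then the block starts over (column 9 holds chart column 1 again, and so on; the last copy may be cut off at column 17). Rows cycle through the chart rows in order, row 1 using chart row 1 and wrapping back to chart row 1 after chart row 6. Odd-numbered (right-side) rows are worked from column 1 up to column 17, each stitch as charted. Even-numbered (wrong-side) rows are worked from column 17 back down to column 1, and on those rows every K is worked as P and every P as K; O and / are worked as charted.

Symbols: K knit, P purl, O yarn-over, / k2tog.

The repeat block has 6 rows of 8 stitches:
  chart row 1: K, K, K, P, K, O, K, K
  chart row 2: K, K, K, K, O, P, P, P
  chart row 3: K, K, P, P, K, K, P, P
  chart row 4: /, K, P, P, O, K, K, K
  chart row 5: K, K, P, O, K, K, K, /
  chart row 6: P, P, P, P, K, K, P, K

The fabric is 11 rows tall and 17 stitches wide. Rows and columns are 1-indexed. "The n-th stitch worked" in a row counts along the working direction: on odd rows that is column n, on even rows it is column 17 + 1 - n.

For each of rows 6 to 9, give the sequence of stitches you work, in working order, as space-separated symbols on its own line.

Result:
K P K P P K K K K P K P P K K K K
K K K P K O K K K K K P K O K K K
P K K K O P P P P K K K O P P P P
K K P P K K P P K K P P K K P P K

Derivation:
Row 6: chart row 6, WS - tiled (columns 1-17): P P P P K K P K P P P P K K P K P; work from column 17 back to 1 with K<->P swapped.
Row 7: chart row 1, RS - tile across columns 1-17 and work as-is.
Row 8: chart row 2, WS - tiled (columns 1-17): K K K K O P P P K K K K O P P P K; work from column 17 back to 1 with K<->P swapped.
Row 9: chart row 3, RS - tile across columns 1-17 and work as-is.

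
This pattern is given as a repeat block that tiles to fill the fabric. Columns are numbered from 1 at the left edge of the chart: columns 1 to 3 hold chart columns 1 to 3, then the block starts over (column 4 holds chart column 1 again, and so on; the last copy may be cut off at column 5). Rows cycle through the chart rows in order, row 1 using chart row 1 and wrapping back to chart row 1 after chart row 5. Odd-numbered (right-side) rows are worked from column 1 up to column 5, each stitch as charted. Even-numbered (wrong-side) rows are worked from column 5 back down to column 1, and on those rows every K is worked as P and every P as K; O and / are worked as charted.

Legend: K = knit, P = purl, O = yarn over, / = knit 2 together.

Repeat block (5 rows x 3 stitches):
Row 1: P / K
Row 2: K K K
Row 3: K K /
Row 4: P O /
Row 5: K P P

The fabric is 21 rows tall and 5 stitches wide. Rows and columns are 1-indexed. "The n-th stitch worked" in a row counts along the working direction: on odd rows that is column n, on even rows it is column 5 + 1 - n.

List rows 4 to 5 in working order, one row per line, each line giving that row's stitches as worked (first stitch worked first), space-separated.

Row 4: chart row 4, WS - tiled (columns 1-5): P O / P O; work from column 5 back to 1 with K<->P swapped.
Row 5: chart row 5, RS - tile across columns 1-5 and work as-is.

== ROWS AS WORKED ==
O K / O K
K P P K P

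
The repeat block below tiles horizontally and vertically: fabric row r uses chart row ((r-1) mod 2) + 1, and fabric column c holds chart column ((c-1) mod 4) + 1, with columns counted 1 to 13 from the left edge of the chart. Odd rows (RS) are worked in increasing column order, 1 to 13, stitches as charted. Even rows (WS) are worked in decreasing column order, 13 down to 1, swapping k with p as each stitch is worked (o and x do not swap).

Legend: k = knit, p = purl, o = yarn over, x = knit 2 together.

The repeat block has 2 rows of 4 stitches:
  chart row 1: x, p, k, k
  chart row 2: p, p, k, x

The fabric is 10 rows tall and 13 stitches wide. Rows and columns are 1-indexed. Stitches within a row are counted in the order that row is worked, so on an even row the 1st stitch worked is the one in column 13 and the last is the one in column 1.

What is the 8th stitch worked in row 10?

== STITCH ==
k

Derivation:
For row 10: chart row = ((10-1) mod 2) + 1 = 2; this is a WS (even) row.
Chart row 2 tiled across columns 1-13: p p k x p p k x p p k x p
WS: work from column 13 back to column 1 (reverse the tiled row), swapping k<->p (o and x unchanged).
Row 10 as worked: k x p k k x p k k x p k k
Counting 8 along the worked row gives k.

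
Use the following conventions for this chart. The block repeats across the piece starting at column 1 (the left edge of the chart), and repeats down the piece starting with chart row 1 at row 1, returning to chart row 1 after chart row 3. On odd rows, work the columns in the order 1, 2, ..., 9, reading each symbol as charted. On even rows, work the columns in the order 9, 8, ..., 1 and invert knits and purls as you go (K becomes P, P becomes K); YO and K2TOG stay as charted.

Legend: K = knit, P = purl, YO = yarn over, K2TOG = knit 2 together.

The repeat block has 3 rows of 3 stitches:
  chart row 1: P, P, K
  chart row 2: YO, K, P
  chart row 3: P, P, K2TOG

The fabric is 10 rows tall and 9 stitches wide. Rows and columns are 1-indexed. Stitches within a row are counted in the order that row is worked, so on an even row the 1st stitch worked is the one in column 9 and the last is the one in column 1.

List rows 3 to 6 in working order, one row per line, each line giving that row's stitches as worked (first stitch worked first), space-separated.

Row 3: chart row 3, RS - tile across columns 1-9 and work as-is.
Row 4: chart row 1, WS - tiled (columns 1-9): P P K P P K P P K; work from column 9 back to 1 with K<->P swapped.
Row 5: chart row 2, RS - tile across columns 1-9 and work as-is.
Row 6: chart row 3, WS - tiled (columns 1-9): P P K2TOG P P K2TOG P P K2TOG; work from column 9 back to 1 with K<->P swapped.

Result:
P P K2TOG P P K2TOG P P K2TOG
P K K P K K P K K
YO K P YO K P YO K P
K2TOG K K K2TOG K K K2TOG K K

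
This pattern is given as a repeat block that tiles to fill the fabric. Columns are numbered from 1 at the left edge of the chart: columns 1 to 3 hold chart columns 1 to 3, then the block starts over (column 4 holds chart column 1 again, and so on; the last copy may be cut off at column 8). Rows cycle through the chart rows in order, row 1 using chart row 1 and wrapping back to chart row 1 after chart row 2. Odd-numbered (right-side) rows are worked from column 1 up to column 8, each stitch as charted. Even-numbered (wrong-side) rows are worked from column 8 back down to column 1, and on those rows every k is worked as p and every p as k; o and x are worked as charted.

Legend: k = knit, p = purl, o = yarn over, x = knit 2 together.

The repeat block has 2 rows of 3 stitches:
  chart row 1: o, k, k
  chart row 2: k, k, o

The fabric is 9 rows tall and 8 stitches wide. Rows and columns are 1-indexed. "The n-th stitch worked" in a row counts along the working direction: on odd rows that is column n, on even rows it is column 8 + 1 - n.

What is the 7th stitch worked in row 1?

== STITCH ==
o

Derivation:
For row 1: chart row = ((1-1) mod 2) + 1 = 1; this is a RS (odd) row.
Chart row 1 tiled across columns 1-8: o k k o k k o k
Right side: take the tiled row as-is (worked left to right from column 1).
Stitch 7 in working order -> o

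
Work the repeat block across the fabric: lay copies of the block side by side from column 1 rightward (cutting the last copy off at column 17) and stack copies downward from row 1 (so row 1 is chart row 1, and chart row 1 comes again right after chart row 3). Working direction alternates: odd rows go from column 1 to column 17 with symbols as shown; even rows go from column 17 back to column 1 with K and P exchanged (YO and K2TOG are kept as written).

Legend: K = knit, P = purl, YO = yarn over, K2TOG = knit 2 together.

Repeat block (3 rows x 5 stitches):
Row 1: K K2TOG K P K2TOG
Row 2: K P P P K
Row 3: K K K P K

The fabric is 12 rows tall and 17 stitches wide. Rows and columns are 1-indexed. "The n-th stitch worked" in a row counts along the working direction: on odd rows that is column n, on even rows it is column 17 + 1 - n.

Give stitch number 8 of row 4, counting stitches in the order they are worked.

Row 4 uses chart row ((4-1) mod 3)+1 = 1. Row 4 is even, so WS.
Chart row 1 tiled across columns 1-17: K K2TOG K P K2TOG K K2TOG K P K2TOG K K2TOG K P K2TOG K K2TOG
WS: work from column 17 back to column 1 (reverse the tiled row), swapping K<->P (YO and K2TOG unchanged).
Row 4 as worked: K2TOG P K2TOG K P K2TOG P K2TOG K P K2TOG P K2TOG K P K2TOG P
The 8th stitch worked is K2TOG.

Stitch:
K2TOG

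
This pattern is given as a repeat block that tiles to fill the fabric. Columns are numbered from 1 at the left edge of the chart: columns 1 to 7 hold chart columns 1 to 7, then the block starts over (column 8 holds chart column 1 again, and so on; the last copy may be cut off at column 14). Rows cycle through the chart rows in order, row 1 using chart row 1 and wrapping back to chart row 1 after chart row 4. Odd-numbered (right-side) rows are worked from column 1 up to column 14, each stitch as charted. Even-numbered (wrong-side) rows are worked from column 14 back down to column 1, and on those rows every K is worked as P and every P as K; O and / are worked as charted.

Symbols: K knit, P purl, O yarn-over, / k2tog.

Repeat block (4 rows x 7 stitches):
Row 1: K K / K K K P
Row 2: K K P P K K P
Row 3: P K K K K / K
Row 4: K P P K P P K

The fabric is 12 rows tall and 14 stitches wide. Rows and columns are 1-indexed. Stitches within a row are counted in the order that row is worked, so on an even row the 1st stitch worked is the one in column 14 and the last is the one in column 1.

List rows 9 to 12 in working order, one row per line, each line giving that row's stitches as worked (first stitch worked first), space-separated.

Rows as worked:
K K / K K K P K K / K K K P
K P P K K P P K P P K K P P
P K K K K / K P K K K K / K
P K K P K K P P K K P K K P

Derivation:
Row 9: chart row 1, RS - tile across columns 1-14 and work as-is.
Row 10: chart row 2, WS - tiled (columns 1-14): K K P P K K P K K P P K K P; work from column 14 back to 1 with K<->P swapped.
Row 11: chart row 3, RS - tile across columns 1-14 and work as-is.
Row 12: chart row 4, WS - tiled (columns 1-14): K P P K P P K K P P K P P K; work from column 14 back to 1 with K<->P swapped.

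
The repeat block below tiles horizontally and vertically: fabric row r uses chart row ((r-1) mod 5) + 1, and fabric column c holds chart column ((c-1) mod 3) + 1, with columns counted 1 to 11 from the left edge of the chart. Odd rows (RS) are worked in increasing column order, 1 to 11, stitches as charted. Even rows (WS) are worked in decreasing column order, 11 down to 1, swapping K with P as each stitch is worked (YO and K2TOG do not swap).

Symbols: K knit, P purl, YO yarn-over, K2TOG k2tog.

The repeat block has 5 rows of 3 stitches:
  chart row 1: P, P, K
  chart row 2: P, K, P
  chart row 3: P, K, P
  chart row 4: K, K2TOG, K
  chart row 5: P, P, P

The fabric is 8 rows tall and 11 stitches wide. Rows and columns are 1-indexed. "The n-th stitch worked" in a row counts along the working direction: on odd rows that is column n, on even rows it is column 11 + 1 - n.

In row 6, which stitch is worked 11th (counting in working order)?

Row 6 uses chart row ((6-1) mod 5)+1 = 1. Row 6 is even, so WS.
Chart row 1 tiled across columns 1-11: P P K P P K P P K P P
Wrong side: read the tiled row from column 11 down to 1 and exchange K with P (leave YO, K2TOG).
Row 6 as worked: K K P K K P K K P K K
The 11th stitch worked is K.

Result:
K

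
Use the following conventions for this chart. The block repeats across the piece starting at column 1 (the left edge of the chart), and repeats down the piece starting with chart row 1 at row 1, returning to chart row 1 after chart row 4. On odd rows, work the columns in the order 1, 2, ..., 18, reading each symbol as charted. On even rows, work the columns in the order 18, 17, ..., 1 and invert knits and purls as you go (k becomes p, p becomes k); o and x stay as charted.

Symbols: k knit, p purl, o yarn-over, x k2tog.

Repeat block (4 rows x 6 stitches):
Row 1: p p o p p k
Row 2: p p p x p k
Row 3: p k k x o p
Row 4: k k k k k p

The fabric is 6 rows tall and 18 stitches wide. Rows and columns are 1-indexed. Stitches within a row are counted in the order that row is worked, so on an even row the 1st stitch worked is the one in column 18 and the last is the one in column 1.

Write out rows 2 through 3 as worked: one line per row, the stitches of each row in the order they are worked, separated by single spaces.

== ROWS AS WORKED ==
p k x k k k p k x k k k p k x k k k
p k k x o p p k k x o p p k k x o p

Derivation:
Row 2: chart row 2, WS - tiled (columns 1-18): p p p x p k p p p x p k p p p x p k; work from column 18 back to 1 with k<->p swapped.
Row 3: chart row 3, RS - tile across columns 1-18 and work as-is.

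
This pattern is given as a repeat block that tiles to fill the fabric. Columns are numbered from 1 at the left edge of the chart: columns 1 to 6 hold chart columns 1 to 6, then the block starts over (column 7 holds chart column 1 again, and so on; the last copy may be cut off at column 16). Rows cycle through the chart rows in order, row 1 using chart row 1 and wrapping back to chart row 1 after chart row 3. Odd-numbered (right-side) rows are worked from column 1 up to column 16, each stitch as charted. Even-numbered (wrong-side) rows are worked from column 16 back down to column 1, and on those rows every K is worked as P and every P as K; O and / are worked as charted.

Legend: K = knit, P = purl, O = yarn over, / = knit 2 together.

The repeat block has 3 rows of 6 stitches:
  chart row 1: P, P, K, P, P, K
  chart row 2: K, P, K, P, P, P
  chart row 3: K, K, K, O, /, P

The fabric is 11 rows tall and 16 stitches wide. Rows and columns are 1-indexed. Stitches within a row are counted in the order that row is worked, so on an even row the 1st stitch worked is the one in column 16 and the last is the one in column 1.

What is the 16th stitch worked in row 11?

Result:
P

Derivation:
Row 11 uses chart row ((11-1) mod 3)+1 = 2. Row 11 is odd, so RS.
Chart row 2 tiled across columns 1-16: K P K P P P K P K P P P K P K P
Right side: take the tiled row as-is (worked left to right from column 1).
Counting 16 along the worked row gives P.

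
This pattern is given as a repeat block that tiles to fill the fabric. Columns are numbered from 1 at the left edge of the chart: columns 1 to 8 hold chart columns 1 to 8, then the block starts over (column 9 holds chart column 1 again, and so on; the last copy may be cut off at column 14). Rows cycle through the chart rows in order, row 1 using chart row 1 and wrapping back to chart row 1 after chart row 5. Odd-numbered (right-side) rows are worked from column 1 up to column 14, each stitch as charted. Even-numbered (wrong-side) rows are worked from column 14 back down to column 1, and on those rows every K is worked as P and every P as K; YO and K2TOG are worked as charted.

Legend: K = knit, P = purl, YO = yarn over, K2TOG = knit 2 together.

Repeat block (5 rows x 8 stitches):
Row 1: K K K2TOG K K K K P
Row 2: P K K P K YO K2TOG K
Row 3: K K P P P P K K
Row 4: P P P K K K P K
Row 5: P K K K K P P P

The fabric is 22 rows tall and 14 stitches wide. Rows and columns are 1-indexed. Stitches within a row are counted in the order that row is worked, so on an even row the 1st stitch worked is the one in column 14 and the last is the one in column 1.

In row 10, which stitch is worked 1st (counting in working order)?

Row 10 uses chart row ((10-1) mod 5)+1 = 5. Row 10 is even, so WS.
Chart row 5 tiled across columns 1-14: P K K K K P P P P K K K K P
Wrong side: read the tiled row from column 14 down to 1 and exchange K with P (leave YO, K2TOG).
Row 10 as worked: K P P P P K K K K P P P P K
Counting 1 along the worked row gives K.

Result:
K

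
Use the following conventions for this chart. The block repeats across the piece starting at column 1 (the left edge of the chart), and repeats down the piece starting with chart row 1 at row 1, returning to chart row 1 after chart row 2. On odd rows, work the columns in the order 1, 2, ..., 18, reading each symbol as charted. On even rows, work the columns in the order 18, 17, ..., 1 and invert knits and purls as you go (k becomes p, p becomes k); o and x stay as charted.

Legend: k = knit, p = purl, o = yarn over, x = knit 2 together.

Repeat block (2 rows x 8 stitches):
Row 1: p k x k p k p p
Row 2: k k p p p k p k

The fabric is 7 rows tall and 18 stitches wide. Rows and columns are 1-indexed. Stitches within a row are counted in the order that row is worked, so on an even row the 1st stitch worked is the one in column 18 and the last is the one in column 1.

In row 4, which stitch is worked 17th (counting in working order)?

Stitch:
p

Derivation:
For row 4: chart row = ((4-1) mod 2) + 1 = 2; this is a WS (even) row.
Chart row 2 tiled across columns 1-18: k k p p p k p k k k p p p k p k k k
WS: work from column 18 back to column 1 (reverse the tiled row), swapping k<->p (o and x unchanged).
Row 4 as worked: p p p k p k k k p p p k p k k k p p
Stitch 17 in working order -> p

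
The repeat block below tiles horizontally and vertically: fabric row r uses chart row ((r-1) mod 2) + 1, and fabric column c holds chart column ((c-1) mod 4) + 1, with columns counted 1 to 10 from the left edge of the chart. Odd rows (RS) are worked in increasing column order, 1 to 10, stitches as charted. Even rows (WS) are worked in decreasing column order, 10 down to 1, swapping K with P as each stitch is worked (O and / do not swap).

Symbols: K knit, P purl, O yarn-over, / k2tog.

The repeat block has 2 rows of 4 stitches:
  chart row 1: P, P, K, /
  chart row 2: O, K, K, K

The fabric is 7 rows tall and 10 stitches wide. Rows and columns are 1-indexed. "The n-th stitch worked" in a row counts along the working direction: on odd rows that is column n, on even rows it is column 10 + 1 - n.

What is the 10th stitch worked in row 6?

For row 6: chart row = ((6-1) mod 2) + 1 = 2; this is a WS (even) row.
Chart row 2 tiled across columns 1-10: O K K K O K K K O K
WS row: flip the tiled sequence (start at column 10) and apply K<->P; O and / stay.
Row 6 as worked: P O P P P O P P P O
The 10th stitch worked is O.

Result:
O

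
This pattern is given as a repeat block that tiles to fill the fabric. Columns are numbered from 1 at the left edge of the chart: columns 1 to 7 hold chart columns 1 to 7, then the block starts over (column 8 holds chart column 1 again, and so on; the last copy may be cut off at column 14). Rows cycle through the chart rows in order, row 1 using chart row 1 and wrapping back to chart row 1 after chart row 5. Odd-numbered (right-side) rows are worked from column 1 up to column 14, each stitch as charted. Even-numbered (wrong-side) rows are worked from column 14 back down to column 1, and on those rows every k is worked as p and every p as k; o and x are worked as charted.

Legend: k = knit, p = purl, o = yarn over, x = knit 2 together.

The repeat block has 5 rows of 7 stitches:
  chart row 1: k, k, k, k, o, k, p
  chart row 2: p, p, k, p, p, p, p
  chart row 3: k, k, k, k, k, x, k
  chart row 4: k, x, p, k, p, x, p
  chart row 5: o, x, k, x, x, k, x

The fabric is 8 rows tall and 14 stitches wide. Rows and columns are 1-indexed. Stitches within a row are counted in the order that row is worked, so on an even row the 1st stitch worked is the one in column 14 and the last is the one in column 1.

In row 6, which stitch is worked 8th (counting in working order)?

== STITCH ==
k

Derivation:
For row 6: chart row = ((6-1) mod 5) + 1 = 1; this is a WS (even) row.
Chart row 1 tiled across columns 1-14: k k k k o k p k k k k o k p
WS row: flip the tiled sequence (start at column 14) and apply k<->p; o and x stay.
Row 6 as worked: k p o p p p p k p o p p p p
Stitch 8 in working order -> k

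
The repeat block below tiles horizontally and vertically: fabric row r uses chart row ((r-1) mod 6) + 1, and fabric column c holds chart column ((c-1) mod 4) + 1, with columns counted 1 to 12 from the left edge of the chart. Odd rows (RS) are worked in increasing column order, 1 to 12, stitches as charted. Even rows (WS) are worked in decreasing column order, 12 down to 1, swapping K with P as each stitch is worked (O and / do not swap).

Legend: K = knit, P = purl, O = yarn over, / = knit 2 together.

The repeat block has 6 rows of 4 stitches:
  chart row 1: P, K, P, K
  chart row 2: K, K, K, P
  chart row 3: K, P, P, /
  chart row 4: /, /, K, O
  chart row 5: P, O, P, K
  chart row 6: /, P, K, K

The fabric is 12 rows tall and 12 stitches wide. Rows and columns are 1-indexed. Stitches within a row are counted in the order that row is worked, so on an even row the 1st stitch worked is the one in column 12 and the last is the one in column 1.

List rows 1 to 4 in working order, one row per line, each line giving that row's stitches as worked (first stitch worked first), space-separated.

== ROWS AS WORKED ==
P K P K P K P K P K P K
K P P P K P P P K P P P
K P P / K P P / K P P /
O P / / O P / / O P / /

Derivation:
Row 1: chart row 1, RS - tile across columns 1-12 and work as-is.
Row 2: chart row 2, WS - tiled (columns 1-12): K K K P K K K P K K K P; work from column 12 back to 1 with K<->P swapped.
Row 3: chart row 3, RS - tile across columns 1-12 and work as-is.
Row 4: chart row 4, WS - tiled (columns 1-12): / / K O / / K O / / K O; work from column 12 back to 1 with K<->P swapped.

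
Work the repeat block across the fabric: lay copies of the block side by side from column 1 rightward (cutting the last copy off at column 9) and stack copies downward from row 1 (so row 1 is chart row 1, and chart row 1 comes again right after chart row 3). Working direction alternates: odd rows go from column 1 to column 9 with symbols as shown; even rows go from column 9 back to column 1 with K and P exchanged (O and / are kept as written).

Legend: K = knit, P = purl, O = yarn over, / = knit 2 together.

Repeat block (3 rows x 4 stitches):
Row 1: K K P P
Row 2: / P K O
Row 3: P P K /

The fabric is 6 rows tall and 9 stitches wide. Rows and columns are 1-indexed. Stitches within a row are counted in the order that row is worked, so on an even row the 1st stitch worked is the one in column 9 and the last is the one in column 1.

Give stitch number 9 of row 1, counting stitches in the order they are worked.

Result:
K

Derivation:
Row 1 uses chart row ((1-1) mod 3)+1 = 1. Row 1 is odd, so RS.
Chart row 1 tiled across columns 1-9: K K P P K K P P K
Right side: take the tiled row as-is (worked left to right from column 1).
The 9th stitch worked is K.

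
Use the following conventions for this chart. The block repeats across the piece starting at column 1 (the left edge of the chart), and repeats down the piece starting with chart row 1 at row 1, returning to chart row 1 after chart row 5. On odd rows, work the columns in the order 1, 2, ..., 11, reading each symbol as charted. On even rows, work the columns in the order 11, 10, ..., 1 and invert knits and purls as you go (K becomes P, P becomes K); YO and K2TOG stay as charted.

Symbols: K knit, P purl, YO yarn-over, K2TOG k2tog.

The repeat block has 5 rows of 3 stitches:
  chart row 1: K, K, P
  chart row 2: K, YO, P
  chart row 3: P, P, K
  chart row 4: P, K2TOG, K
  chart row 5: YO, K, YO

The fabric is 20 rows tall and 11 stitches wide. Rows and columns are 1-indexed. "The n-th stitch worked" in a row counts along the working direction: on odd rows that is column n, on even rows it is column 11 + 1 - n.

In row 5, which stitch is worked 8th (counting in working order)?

Stitch:
K

Derivation:
Row 5: (5-1) mod 5 = 4, so use chart row 5. Odd row -> RS.
Chart row 5 tiled across columns 1-11: YO K YO YO K YO YO K YO YO K
RS row: no reversal, no swap; stitch n worked = column n.
The 8th stitch worked is K.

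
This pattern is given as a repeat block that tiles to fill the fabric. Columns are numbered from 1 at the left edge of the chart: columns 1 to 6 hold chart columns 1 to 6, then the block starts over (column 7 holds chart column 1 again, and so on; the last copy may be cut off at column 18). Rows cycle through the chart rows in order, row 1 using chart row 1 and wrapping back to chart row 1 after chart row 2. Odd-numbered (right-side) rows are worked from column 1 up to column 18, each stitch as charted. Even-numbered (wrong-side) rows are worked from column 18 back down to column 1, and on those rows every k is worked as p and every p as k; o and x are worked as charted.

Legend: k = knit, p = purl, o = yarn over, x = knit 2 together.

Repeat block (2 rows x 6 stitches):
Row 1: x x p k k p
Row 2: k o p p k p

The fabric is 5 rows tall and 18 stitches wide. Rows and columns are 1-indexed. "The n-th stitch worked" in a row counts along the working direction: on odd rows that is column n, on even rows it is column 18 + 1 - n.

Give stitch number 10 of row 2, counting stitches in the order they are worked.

Row 2: (2-1) mod 2 = 1, so use chart row 2. Even row -> WS.
Chart row 2 tiled across columns 1-18: k o p p k p k o p p k p k o p p k p
Wrong side: read the tiled row from column 18 down to 1 and exchange k with p (leave o, x).
Row 2 as worked: k p k k o p k p k k o p k p k k o p
Stitch 10 in working order -> k

== STITCH ==
k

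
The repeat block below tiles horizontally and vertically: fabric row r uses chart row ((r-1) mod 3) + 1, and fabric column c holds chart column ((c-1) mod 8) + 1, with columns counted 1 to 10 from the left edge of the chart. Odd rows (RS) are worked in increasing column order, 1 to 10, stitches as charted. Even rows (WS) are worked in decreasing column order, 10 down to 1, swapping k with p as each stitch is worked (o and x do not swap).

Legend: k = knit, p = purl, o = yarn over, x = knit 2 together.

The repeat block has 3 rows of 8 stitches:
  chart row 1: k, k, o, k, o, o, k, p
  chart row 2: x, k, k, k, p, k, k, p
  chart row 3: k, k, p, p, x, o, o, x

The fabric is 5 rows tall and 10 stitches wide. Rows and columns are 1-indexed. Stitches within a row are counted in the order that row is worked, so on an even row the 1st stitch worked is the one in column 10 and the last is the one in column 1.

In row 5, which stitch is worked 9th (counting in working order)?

Stitch:
x

Derivation:
For row 5: chart row = ((5-1) mod 3) + 1 = 2; this is a RS (odd) row.
Chart row 2 tiled across columns 1-10: x k k k p k k p x k
Right side: take the tiled row as-is (worked left to right from column 1).
Counting 9 along the worked row gives x.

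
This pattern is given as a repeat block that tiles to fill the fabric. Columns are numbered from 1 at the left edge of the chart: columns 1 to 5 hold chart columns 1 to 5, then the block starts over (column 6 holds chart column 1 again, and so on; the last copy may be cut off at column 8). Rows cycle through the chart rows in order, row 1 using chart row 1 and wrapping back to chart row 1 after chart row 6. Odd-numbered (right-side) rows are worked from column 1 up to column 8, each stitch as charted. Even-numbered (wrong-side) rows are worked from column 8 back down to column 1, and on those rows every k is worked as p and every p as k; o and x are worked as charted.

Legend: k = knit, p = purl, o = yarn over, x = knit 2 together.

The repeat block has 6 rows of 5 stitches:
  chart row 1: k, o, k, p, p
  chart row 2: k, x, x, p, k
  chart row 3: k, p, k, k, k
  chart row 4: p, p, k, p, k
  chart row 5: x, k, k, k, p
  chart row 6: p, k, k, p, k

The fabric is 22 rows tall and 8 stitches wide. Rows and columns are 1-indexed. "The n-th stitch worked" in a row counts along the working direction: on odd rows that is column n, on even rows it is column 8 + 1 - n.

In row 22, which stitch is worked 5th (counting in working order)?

Row 22: (22-1) mod 6 = 3, so use chart row 4. Even row -> WS.
Chart row 4 tiled across columns 1-8: p p k p k p p k
WS: work from column 8 back to column 1 (reverse the tiled row), swapping k<->p (o and x unchanged).
Row 22 as worked: p k k p k p k k
The 5th stitch worked is k.

== STITCH ==
k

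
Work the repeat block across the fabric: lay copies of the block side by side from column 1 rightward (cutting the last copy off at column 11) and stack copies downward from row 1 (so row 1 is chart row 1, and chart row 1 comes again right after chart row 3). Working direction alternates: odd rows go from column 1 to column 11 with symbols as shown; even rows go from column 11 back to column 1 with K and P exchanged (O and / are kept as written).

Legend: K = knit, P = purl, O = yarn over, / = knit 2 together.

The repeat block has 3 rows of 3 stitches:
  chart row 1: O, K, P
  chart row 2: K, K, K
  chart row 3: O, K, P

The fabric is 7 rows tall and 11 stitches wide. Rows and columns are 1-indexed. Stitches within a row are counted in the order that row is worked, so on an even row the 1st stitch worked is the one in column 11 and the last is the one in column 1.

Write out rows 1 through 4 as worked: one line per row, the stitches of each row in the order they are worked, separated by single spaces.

Rows as worked:
O K P O K P O K P O K
P P P P P P P P P P P
O K P O K P O K P O K
P O K P O K P O K P O

Derivation:
Row 1: chart row 1, RS - tile across columns 1-11 and work as-is.
Row 2: chart row 2, WS - tiled (columns 1-11): K K K K K K K K K K K; work from column 11 back to 1 with K<->P swapped.
Row 3: chart row 3, RS - tile across columns 1-11 and work as-is.
Row 4: chart row 1, WS - tiled (columns 1-11): O K P O K P O K P O K; work from column 11 back to 1 with K<->P swapped.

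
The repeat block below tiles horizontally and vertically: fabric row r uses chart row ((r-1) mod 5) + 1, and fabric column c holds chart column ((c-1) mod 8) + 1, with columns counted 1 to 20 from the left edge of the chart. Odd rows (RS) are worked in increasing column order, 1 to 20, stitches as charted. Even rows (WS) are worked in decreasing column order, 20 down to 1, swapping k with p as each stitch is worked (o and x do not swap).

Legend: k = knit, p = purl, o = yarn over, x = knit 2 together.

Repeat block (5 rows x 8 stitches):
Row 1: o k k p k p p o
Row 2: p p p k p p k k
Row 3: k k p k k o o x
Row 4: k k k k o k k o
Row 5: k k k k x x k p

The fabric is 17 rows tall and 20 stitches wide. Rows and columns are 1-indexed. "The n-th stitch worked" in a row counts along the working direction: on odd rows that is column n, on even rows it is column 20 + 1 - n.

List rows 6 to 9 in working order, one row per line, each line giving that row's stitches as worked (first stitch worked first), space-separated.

== ROWS AS WORKED ==
k p p o o k k p k p p o o k k p k p p o
p p p k p p k k p p p k p p k k p p p k
p k p p x o o p p k p p x o o p p k p p
k k k k o k k o k k k k o k k o k k k k

Derivation:
Row 6: chart row 1, WS - tiled (columns 1-20): o k k p k p p o o k k p k p p o o k k p; work from column 20 back to 1 with k<->p swapped.
Row 7: chart row 2, RS - tile across columns 1-20 and work as-is.
Row 8: chart row 3, WS - tiled (columns 1-20): k k p k k o o x k k p k k o o x k k p k; work from column 20 back to 1 with k<->p swapped.
Row 9: chart row 4, RS - tile across columns 1-20 and work as-is.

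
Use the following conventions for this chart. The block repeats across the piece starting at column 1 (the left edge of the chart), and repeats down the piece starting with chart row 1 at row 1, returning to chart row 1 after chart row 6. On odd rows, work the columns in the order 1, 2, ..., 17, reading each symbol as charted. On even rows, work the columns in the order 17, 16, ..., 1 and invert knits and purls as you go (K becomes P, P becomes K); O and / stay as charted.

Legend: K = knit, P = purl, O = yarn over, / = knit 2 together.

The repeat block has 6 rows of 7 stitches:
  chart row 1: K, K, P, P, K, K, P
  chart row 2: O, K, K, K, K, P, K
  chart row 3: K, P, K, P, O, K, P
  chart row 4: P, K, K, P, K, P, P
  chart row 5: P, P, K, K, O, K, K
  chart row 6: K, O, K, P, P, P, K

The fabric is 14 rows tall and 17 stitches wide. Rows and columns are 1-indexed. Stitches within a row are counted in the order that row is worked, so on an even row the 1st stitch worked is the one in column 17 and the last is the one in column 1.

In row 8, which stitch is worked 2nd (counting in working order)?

For row 8: chart row = ((8-1) mod 6) + 1 = 2; this is a WS (even) row.
Chart row 2 tiled across columns 1-17: O K K K K P K O K K K K P K O K K
Wrong side: read the tiled row from column 17 down to 1 and exchange K with P (leave O, /).
Row 8 as worked: P P O P K P P P P O P K P P P P O
The 2nd stitch worked is P.

Stitch:
P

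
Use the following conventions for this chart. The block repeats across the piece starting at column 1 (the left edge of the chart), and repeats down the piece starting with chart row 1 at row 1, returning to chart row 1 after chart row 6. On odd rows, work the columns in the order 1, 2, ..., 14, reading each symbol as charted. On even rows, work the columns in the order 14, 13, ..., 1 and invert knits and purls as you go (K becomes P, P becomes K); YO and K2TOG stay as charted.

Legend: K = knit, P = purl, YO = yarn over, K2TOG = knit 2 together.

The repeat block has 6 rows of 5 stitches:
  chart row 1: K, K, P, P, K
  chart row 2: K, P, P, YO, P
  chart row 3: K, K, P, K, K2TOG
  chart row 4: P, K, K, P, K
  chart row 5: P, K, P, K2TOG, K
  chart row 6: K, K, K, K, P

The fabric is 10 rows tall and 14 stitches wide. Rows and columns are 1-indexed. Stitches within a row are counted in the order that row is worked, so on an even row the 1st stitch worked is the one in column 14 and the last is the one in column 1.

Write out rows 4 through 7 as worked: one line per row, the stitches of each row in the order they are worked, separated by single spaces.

Row 4: chart row 4, WS - tiled (columns 1-14): P K K P K P K K P K P K K P; work from column 14 back to 1 with K<->P swapped.
Row 5: chart row 5, RS - tile across columns 1-14 and work as-is.
Row 6: chart row 6, WS - tiled (columns 1-14): K K K K P K K K K P K K K K; work from column 14 back to 1 with K<->P swapped.
Row 7: chart row 1, RS - tile across columns 1-14 and work as-is.

Result:
K P P K P K P P K P K P P K
P K P K2TOG K P K P K2TOG K P K P K2TOG
P P P P K P P P P K P P P P
K K P P K K K P P K K K P P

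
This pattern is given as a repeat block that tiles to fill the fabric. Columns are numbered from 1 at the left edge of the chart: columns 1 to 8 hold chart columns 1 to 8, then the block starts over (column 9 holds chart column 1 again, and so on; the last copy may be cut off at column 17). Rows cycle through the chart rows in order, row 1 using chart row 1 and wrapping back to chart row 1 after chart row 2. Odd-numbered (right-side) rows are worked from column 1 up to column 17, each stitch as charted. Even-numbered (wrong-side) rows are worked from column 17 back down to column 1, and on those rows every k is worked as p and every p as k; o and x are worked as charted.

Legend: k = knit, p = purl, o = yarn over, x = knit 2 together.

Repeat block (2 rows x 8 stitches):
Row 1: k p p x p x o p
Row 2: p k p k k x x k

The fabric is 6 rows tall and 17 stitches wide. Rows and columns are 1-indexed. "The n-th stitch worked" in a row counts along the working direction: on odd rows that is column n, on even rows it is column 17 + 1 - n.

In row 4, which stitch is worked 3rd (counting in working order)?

Row 4 uses chart row ((4-1) mod 2)+1 = 2. Row 4 is even, so WS.
Chart row 2 tiled across columns 1-17: p k p k k x x k p k p k k x x k p
WS: work from column 17 back to column 1 (reverse the tiled row), swapping k<->p (o and x unchanged).
Row 4 as worked: k p x x p p k p k p x x p p k p k
The 3rd stitch worked is x.

== STITCH ==
x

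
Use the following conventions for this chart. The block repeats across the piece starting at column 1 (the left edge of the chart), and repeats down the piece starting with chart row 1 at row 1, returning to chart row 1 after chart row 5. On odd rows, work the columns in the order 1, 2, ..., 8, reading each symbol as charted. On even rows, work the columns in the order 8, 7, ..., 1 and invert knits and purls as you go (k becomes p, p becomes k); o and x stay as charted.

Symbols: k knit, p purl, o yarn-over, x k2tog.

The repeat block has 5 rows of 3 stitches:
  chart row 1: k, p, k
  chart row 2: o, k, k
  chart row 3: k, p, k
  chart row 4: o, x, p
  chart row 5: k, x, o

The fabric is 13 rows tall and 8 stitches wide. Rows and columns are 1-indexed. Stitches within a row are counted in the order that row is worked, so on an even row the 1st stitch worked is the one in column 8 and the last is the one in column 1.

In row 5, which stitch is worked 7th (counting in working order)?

Row 5 uses chart row ((5-1) mod 5)+1 = 5. Row 5 is odd, so RS.
Chart row 5 tiled across columns 1-8: k x o k x o k x
Right side: take the tiled row as-is (worked left to right from column 1).
The 7th stitch worked is k.

Result:
k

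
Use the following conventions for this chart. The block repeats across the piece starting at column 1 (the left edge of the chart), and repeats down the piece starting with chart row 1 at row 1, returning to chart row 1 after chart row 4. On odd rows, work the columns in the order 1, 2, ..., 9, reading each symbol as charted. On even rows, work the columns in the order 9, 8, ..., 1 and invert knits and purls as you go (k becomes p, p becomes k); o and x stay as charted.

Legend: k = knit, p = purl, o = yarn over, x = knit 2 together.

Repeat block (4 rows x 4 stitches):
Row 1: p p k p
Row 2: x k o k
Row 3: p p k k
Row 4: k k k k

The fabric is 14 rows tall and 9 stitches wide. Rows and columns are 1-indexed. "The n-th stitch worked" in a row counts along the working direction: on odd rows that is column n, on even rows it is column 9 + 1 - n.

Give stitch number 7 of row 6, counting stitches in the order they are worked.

== STITCH ==
o

Derivation:
Row 6 uses chart row ((6-1) mod 4)+1 = 2. Row 6 is even, so WS.
Chart row 2 tiled across columns 1-9: x k o k x k o k x
Wrong side: read the tiled row from column 9 down to 1 and exchange k with p (leave o, x).
Row 6 as worked: x p o p x p o p x
The 7th stitch worked is o.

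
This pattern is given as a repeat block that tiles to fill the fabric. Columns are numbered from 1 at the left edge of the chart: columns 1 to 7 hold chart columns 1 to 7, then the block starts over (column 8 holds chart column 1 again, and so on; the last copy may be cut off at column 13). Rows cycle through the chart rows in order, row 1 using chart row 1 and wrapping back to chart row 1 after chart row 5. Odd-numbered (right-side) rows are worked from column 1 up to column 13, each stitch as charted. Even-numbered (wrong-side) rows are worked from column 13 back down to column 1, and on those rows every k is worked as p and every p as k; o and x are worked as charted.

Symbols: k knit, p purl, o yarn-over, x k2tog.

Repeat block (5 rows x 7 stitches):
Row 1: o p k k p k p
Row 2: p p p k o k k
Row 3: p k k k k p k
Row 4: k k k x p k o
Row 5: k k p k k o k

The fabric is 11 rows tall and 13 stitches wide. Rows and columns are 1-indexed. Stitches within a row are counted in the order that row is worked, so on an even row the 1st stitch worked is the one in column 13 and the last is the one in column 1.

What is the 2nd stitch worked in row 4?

Result:
k

Derivation:
Row 4: (4-1) mod 5 = 3, so use chart row 4. Even row -> WS.
Chart row 4 tiled across columns 1-13: k k k x p k o k k k x p k
WS: work from column 13 back to column 1 (reverse the tiled row), swapping k<->p (o and x unchanged).
Row 4 as worked: p k x p p p o p k x p p p
Stitch 2 in working order -> k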